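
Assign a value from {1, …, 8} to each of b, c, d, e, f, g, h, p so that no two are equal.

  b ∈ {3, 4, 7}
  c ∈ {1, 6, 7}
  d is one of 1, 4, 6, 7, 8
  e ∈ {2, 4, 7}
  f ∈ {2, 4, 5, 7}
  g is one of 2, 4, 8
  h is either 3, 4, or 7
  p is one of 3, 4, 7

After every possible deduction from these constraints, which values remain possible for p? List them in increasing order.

3, 4, 7

Among the 8 variables, 5 fits only f (and all 8 values in {1, 2, 3, 4, 5, 6, 7, 8} must be used), so f = 5.
b, h, p share exactly the 3 values {3, 4, 7}; by pigeonhole those values go to them, so strike 3, 4, 7 from c, d, e, g.
That leaves e = 2. Remove 2 from g.
g must be 8 (only option left). Strike 8 from d.
No further eliminations apply; p can still be any of 3, 4, 7.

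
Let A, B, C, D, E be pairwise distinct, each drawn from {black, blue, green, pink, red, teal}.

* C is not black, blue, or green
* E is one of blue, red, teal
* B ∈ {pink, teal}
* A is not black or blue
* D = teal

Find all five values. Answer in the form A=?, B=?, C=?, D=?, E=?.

D must be teal (only option left). Strike teal from A, B, C, E.
B's domain is down to {pink}, so B = pink. Strike pink from A, C.
C has just one choice, so C = red. Strike red from A, E.
That leaves E = blue.
A must be green (only option left).

A=green, B=pink, C=red, D=teal, E=blue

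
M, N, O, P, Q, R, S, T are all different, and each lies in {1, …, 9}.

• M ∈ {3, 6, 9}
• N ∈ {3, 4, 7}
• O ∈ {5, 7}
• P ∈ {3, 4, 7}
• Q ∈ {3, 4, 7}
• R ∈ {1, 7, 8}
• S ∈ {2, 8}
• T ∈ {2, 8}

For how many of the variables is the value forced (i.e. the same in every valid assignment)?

2

S and T share exactly the 2 values {2, 8}; by pigeonhole those values go to them, so strike 2, 8 from R.
The 3 variables N, P, Q are confined to {3, 4, 7}, which locks those values in; drop them from M, O, R.
O has just one choice, so O = 5.
R has just one choice, so R = 1.
Determined: O=5, R=1. The other variables each still have more than one consistent value. That makes 2.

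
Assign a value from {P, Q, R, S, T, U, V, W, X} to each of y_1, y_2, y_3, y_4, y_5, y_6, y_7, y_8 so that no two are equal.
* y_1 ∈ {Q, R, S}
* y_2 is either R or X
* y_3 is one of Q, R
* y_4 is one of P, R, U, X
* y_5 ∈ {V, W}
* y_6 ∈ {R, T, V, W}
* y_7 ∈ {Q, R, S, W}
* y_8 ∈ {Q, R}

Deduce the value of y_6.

y_3 and y_8 between them cover only {Q, R} — a naked pair. Remove those values from y_1, y_2, y_4, y_6, y_7.
y_1 has just one choice, so y_1 = S. So y_7 can't be S.
y_2's domain is down to {X}, so y_2 = X. Strike X from y_4.
y_7 must be W (only option left). So y_5, y_6 can't be W.
y_5 must be V (only option left). Eliminate V elsewhere: y_6.
So y_6 = T.

T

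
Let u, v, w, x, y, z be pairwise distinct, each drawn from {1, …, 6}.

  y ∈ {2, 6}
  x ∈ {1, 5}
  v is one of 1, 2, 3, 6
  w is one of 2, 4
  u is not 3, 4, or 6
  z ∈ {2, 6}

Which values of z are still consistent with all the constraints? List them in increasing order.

Among the 6 variables, 3 fits only v (and all 6 values in {1, 2, 3, 4, 5, 6} must be used), so v = 3.
The 5 still-open variables together cover exactly {1, 2, 4, 5, 6} — 5 values for 5 variables — and 4 appears only in w's list, so w = 4.
y and z share exactly the 2 values {2, 6}; by pigeonhole those values go to them, so strike 2, 6 from u.
No further eliminations apply; z can still be any of 2, 6.

2, 6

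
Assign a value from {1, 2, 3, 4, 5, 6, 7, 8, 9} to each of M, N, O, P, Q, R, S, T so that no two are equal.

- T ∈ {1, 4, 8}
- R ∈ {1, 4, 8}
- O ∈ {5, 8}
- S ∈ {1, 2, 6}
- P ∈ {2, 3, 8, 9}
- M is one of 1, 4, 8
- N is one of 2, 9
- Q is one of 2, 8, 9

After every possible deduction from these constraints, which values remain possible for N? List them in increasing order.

The 8 variables draw from only 8 values {1, 2, 3, 4, 5, 6, 8, 9}, so each is used; only P can be 3, hence P = 3.
The 7 still-open variables draw from only 7 values {1, 2, 4, 5, 6, 8, 9}, so each is used; only O can be 5, hence O = 5.
The 6 still-open variables together cover exactly {1, 2, 4, 6, 8, 9} — 6 values for 6 variables — and 6 appears only in S's list, so S = 6.
The 3 variables M, R, T are confined to {1, 4, 8}, which locks those values in; drop them from Q.
No further eliminations apply; N can still be any of 2, 9.

2, 9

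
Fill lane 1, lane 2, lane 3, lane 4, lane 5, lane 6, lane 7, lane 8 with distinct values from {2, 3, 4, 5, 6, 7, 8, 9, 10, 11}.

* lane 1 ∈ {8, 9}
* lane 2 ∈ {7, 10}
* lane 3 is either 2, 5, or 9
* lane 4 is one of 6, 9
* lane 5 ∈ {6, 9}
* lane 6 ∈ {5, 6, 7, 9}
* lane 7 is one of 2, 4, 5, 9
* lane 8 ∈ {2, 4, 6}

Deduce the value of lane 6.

7

The 8 variables together cover exactly {2, 4, 5, 6, 7, 8, 9, 10} — 8 values for 8 variables — and 8 appears only in lane 1's list, so lane 1 = 8.
Among the 7 still-open variables, 10 fits only lane 2 (and all 7 values in {2, 4, 5, 6, 7, 9, 10} must be used), so lane 2 = 10.
The 6 still-open variables together cover exactly {2, 4, 5, 6, 7, 9} — 6 values for 6 variables — and 7 appears only in lane 6's list, so lane 6 = 7.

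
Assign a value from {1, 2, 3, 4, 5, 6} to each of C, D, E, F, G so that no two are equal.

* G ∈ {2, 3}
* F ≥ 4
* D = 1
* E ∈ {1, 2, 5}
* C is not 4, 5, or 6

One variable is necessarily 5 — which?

E

D must be 1 (only option left). So C, E can't be 1.
The 2 variables C and G are confined to {2, 3}, which locks those values in; drop them from E.
So 5 goes to E.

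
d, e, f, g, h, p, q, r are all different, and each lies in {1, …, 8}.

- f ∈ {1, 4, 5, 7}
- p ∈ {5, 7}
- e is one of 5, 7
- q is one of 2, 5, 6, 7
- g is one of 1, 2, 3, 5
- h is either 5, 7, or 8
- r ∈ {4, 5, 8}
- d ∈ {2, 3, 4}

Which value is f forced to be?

The 8 variables together cover exactly {1, 2, 3, 4, 5, 6, 7, 8} — 8 values for 8 variables — and 6 appears only in q's list, so q = 6.
The 2 variables e and p are confined to {5, 7}, which locks those values in; drop them from f, g, h, r.
h must be 8 (only option left). Strike 8 from r.
r's domain is down to {4}, so r = 4. So d, f can't be 4.
So f = 1.

1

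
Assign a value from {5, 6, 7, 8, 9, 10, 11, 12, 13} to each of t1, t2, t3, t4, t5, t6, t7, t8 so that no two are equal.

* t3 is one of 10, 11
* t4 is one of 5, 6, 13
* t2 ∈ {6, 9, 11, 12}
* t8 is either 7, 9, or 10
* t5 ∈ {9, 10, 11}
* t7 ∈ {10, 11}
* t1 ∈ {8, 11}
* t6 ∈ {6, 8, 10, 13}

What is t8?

The 2 variables t3 and t7 are confined to {10, 11}, which locks those values in; drop them from t1, t2, t5, t6, t8.
t1 has just one choice, so t1 = 8. Remove 8 from t6.
That leaves t5 = 9. Eliminate 9 elsewhere: t2, t8.
So t8 = 7.

7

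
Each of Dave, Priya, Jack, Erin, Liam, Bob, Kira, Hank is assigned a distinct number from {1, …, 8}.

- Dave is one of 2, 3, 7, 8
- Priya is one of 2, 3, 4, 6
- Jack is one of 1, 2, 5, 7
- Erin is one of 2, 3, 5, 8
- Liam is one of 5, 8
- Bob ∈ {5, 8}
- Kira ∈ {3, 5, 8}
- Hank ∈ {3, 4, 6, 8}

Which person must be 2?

Erin

The 8 variables together cover exactly {1, 2, 3, 4, 5, 6, 7, 8} — 8 values for 8 variables — and 1 appears only in Jack's list, so Jack = 1.
Among the 7 still-open variables, 7 fits only Dave (and all 7 values in {2, 3, 4, 5, 6, 7, 8} must be used), so Dave = 7.
Liam and Bob share exactly the 2 values {5, 8}; by pigeonhole those values go to them, so strike 5, 8 from Erin, Kira, Hank.
Kira's domain is down to {3}, so Kira = 3. So Priya, Erin, Hank can't be 3.
So 2 goes to Erin.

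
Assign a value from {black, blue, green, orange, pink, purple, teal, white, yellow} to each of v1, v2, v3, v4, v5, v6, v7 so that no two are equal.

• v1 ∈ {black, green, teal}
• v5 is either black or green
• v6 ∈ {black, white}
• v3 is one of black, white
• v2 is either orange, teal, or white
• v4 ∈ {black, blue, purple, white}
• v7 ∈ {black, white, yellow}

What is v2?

The 2 variables v3 and v6 are confined to {black, white}, which locks those values in; drop them from v1, v2, v4, v5, v7.
That leaves v5 = green. So v1 can't be green.
v7's domain is down to {yellow}, so v7 = yellow.
v1's domain is down to {teal}, so v1 = teal. Strike teal from v2.
So v2 = orange.

orange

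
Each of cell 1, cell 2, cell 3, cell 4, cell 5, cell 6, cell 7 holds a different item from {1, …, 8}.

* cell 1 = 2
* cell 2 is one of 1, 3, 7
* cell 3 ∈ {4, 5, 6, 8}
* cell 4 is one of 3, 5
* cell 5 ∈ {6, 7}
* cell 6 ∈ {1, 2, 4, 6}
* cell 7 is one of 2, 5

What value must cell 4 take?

3

cell 1 has just one choice, so cell 1 = 2. Eliminate 2 elsewhere: cell 6, cell 7.
That leaves cell 7 = 5. So cell 3, cell 4 can't be 5.
So cell 4 = 3.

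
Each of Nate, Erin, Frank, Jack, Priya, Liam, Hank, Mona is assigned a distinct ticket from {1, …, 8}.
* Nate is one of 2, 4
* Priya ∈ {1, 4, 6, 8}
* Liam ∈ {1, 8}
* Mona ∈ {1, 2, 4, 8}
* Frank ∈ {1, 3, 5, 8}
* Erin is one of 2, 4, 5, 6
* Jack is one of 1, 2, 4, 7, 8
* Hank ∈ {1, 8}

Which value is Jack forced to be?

The 8 variables together cover exactly {1, 2, 3, 4, 5, 6, 7, 8} — 8 values for 8 variables — and 3 appears only in Frank's list, so Frank = 3.
Among the 7 still-open variables, 5 fits only Erin (and all 7 values in {1, 2, 4, 5, 6, 7, 8} must be used), so Erin = 5.
The 6 still-open variables together cover exactly {1, 2, 4, 6, 7, 8} — 6 values for 6 variables — and 6 appears only in Priya's list, so Priya = 6.
The 5 still-open variables draw from only 5 values {1, 2, 4, 7, 8}, so each is used; only Jack can be 7, hence Jack = 7.

7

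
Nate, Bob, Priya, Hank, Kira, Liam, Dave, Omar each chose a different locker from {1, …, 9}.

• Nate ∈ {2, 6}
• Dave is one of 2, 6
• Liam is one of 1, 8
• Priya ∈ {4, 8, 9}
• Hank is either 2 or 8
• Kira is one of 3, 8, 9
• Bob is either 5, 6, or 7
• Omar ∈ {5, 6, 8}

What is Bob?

Nate and Dave share exactly the 2 values {2, 6}; by pigeonhole those values go to them, so strike 2, 6 from Bob, Hank, Omar.
Hank must be 8 (only option left). Remove 8 from Priya, Kira, Liam, Omar.
That leaves Liam = 1.
That leaves Omar = 5. Strike 5 from Bob.
So Bob = 7.

7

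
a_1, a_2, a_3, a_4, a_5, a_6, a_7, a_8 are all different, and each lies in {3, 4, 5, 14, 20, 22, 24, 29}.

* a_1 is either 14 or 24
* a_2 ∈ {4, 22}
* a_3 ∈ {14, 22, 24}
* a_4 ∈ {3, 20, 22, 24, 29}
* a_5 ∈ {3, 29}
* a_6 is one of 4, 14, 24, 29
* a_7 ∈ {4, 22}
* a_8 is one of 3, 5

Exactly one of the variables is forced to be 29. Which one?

a_6

Among the 8 variables, 5 fits only a_8 (and all 8 values in {3, 4, 5, 14, 20, 22, 24, 29} must be used), so a_8 = 5.
Among the 7 still-open variables, 20 fits only a_4 (and all 7 values in {3, 4, 14, 20, 22, 24, 29} must be used), so a_4 = 20.
The 6 still-open variables draw from only 6 values {3, 4, 14, 22, 24, 29}, so each is used; only a_5 can be 3, hence a_5 = 3.
The 5 still-open variables together cover exactly {4, 14, 22, 24, 29} — 5 values for 5 variables — and 29 appears only in a_6's list, so a_6 = 29.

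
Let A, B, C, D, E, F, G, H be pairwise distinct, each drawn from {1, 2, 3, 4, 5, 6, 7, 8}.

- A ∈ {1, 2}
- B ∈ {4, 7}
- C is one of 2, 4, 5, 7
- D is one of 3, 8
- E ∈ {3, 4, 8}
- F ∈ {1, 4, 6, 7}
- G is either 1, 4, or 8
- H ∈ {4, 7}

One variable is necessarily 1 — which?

The 8 variables together cover exactly {1, 2, 3, 4, 5, 6, 7, 8} — 8 values for 8 variables — and 5 appears only in C's list, so C = 5.
Among the 7 still-open variables, 2 fits only A (and all 7 values in {1, 2, 3, 4, 6, 7, 8} must be used), so A = 2.
Among the 6 still-open variables, 6 fits only F (and all 6 values in {1, 3, 4, 6, 7, 8} must be used), so F = 6.
The 5 still-open variables together cover exactly {1, 3, 4, 7, 8} — 5 values for 5 variables — and 1 appears only in G's list, so G = 1.

G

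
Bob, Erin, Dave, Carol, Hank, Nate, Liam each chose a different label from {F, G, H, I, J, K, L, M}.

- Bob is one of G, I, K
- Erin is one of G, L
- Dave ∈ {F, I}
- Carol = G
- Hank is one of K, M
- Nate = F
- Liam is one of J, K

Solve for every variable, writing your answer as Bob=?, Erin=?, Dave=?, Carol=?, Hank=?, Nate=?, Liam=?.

Bob=K, Erin=L, Dave=I, Carol=G, Hank=M, Nate=F, Liam=J

Carol has just one choice, so Carol = G. Strike G from Bob, Erin.
Nate has just one choice, so Nate = F. Strike F from Dave.
That leaves Erin = L.
Dave has just one choice, so Dave = I. Remove I from Bob.
Bob has just one choice, so Bob = K. Strike K from Hank, Liam.
That leaves Hank = M.
Liam must be J (only option left).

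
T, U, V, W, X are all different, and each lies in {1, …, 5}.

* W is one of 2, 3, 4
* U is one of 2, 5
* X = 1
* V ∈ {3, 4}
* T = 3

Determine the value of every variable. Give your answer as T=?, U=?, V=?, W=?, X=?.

T must be 3 (only option left). Strike 3 from V, W.
V has just one choice, so V = 4. Eliminate 4 elsewhere: W.
W must be 2 (only option left). Remove 2 from U.
X has just one choice, so X = 1.
U must be 5 (only option left).

T=3, U=5, V=4, W=2, X=1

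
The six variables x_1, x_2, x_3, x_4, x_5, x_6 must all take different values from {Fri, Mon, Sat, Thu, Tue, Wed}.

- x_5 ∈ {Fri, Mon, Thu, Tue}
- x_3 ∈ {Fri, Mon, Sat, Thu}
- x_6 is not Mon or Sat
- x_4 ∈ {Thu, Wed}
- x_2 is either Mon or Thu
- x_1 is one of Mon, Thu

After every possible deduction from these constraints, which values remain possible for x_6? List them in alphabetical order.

Among the 6 variables, Sat fits only x_3 (and all 6 values in {Fri, Mon, Sat, Thu, Tue, Wed} must be used), so x_3 = Sat.
x_1 and x_2 share exactly the 2 values {Mon, Thu}; by pigeonhole those values go to them, so strike Mon, Thu from x_4, x_5, x_6.
x_4 has just one choice, so x_4 = Wed. Remove Wed from x_6.
No further eliminations apply; x_6 can still be any of Fri, Tue.

Fri, Tue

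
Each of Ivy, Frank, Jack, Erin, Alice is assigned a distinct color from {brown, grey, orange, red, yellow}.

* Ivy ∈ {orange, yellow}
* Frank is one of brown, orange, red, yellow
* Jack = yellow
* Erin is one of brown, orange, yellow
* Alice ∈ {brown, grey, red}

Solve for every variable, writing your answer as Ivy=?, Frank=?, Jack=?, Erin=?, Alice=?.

Ivy=orange, Frank=red, Jack=yellow, Erin=brown, Alice=grey

Jack has just one choice, so Jack = yellow. Eliminate yellow elsewhere: Ivy, Frank, Erin.
Ivy's domain is down to {orange}, so Ivy = orange. Eliminate orange elsewhere: Frank, Erin.
Erin must be brown (only option left). Strike brown from Frank, Alice.
That leaves Frank = red. Eliminate red elsewhere: Alice.
That leaves Alice = grey.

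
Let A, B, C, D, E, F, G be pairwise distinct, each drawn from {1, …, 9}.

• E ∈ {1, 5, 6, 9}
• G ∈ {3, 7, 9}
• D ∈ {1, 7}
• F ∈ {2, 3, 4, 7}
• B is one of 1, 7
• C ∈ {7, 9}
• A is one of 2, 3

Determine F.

4

B and D share exactly the 2 values {1, 7}; by pigeonhole those values go to them, so strike 1, 7 from C, E, F, G.
C's domain is down to {9}, so C = 9. Eliminate 9 elsewhere: E, G.
That leaves G = 3. So A, F can't be 3.
A's domain is down to {2}, so A = 2. Strike 2 from F.
So F = 4.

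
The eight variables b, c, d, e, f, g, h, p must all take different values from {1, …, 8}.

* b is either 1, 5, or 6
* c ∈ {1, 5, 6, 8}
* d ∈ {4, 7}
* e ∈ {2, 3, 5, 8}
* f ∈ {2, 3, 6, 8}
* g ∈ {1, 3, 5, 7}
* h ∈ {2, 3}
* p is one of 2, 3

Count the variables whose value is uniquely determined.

2

Among the 8 variables, 4 fits only d (and all 8 values in {1, 2, 3, 4, 5, 6, 7, 8} must be used), so d = 4.
Among the 7 still-open variables, 7 fits only g (and all 7 values in {1, 2, 3, 5, 6, 7, 8} must be used), so g = 7.
The 2 variables h and p are confined to {2, 3}, which locks those values in; drop them from e, f.
Determined: d=4, g=7. The other variables each still have more than one consistent value. That makes 2.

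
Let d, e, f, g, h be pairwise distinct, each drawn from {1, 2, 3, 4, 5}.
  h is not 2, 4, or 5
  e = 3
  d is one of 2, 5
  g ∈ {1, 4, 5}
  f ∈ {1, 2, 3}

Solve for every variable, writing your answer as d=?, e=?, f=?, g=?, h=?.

d=5, e=3, f=2, g=4, h=1

e has just one choice, so e = 3. Eliminate 3 elsewhere: f, h.
h has just one choice, so h = 1. Eliminate 1 elsewhere: f, g.
That leaves f = 2. So d can't be 2.
That leaves d = 5. Strike 5 from g.
g must be 4 (only option left).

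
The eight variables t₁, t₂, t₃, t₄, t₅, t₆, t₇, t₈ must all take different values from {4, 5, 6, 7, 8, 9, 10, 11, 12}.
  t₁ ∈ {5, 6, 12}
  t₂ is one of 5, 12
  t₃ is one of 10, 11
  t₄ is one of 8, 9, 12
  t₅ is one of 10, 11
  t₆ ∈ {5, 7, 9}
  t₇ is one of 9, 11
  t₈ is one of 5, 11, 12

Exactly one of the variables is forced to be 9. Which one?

t₇

The 8 variables draw from only 8 values {5, 6, 7, 8, 9, 10, 11, 12}, so each is used; only t₁ can be 6, hence t₁ = 6.
Among the 7 still-open variables, 7 fits only t₆ (and all 7 values in {5, 7, 8, 9, 10, 11, 12} must be used), so t₆ = 7.
The 6 still-open variables draw from only 6 values {5, 8, 9, 10, 11, 12}, so each is used; only t₄ can be 8, hence t₄ = 8.
Among the 5 still-open variables, 9 fits only t₇ (and all 5 values in {5, 9, 10, 11, 12} must be used), so t₇ = 9.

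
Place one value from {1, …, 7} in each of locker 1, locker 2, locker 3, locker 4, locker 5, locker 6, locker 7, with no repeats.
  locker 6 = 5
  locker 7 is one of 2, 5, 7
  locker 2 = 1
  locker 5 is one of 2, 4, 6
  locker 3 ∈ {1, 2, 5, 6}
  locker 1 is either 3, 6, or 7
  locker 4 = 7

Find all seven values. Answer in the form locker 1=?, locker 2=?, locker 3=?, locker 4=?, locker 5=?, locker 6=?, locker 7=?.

locker 2 must be 1 (only option left). So locker 3 can't be 1.
locker 4's domain is down to {7}, so locker 4 = 7. So locker 1, locker 7 can't be 7.
locker 6 must be 5 (only option left). So locker 3, locker 7 can't be 5.
locker 7 must be 2 (only option left). Eliminate 2 elsewhere: locker 3, locker 5.
locker 3's domain is down to {6}, so locker 3 = 6. Eliminate 6 elsewhere: locker 1, locker 5.
locker 5 must be 4 (only option left).
That leaves locker 1 = 3.

locker 1=3, locker 2=1, locker 3=6, locker 4=7, locker 5=4, locker 6=5, locker 7=2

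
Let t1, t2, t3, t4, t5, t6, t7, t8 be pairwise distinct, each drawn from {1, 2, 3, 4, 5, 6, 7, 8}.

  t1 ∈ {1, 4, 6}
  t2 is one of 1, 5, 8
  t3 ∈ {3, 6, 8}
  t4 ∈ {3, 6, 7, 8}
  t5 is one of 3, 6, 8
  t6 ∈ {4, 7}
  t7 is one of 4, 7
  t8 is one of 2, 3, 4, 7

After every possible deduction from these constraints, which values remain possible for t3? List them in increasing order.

3, 6, 8

The 8 variables draw from only 8 values {1, 2, 3, 4, 5, 6, 7, 8}, so each is used; only t8 can be 2, hence t8 = 2.
The 7 still-open variables draw from only 7 values {1, 3, 4, 5, 6, 7, 8}, so each is used; only t2 can be 5, hence t2 = 5.
The 6 still-open variables together cover exactly {1, 3, 4, 6, 7, 8} — 6 values for 6 variables — and 1 appears only in t1's list, so t1 = 1.
t6 and t7 share exactly the 2 values {4, 7}; by pigeonhole those values go to them, so strike 4, 7 from t4.
No further eliminations apply; t3 can still be any of 3, 6, 8.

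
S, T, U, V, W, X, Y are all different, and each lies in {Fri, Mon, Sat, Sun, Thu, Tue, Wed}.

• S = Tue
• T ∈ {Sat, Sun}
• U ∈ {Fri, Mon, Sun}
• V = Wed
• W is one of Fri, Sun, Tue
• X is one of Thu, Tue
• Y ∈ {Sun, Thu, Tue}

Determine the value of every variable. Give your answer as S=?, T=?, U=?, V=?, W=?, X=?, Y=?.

S must be Tue (only option left). Strike Tue from W, X, Y.
V has just one choice, so V = Wed.
X has just one choice, so X = Thu. Remove Thu from Y.
Y has just one choice, so Y = Sun. Remove Sun from T, U, W.
T's domain is down to {Sat}, so T = Sat.
W must be Fri (only option left). Strike Fri from U.
U must be Mon (only option left).

S=Tue, T=Sat, U=Mon, V=Wed, W=Fri, X=Thu, Y=Sun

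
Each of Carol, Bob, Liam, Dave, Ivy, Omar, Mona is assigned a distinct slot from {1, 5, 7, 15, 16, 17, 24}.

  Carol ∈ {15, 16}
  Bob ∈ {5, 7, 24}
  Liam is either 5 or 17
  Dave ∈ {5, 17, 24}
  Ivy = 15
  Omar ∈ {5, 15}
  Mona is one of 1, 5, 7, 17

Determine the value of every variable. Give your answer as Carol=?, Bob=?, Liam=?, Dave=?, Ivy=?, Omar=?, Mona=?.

Carol=16, Bob=7, Liam=17, Dave=24, Ivy=15, Omar=5, Mona=1

Ivy's domain is down to {15}, so Ivy = 15. Eliminate 15 elsewhere: Carol, Omar.
Omar must be 5 (only option left). So Bob, Liam, Dave, Mona can't be 5.
That leaves Carol = 16.
Liam's domain is down to {17}, so Liam = 17. Remove 17 from Dave, Mona.
Dave's domain is down to {24}, so Dave = 24. Strike 24 from Bob.
That leaves Bob = 7. So Mona can't be 7.
Mona has just one choice, so Mona = 1.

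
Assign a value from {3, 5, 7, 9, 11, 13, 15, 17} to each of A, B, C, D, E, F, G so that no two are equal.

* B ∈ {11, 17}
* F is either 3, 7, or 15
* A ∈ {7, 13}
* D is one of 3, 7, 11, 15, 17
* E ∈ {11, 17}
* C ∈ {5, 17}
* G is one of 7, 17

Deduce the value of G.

7

Among the 7 variables, 5 fits only C (and all 7 values in {3, 5, 7, 11, 13, 15, 17} must be used), so C = 5.
The 6 still-open variables together cover exactly {3, 7, 11, 13, 15, 17} — 6 values for 6 variables — and 13 appears only in A's list, so A = 13.
B and E share exactly the 2 values {11, 17}; by pigeonhole those values go to them, so strike 11, 17 from D, G.
So G = 7.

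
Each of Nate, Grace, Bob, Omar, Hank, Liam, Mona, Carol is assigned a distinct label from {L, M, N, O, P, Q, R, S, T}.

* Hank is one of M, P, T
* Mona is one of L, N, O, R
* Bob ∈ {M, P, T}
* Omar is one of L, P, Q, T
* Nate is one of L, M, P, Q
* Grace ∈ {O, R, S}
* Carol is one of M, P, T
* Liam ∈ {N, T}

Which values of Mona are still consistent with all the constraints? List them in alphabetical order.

O, R

Bob, Hank, Carol between them cover only {M, P, T} — a naked triple. Remove those values from Nate, Omar, Liam.
Liam must be N (only option left). Strike N from Mona.
The 2 variables Nate and Omar are confined to {L, Q}, which locks those values in; drop them from Mona.
No further eliminations apply; Mona can still be any of O, R.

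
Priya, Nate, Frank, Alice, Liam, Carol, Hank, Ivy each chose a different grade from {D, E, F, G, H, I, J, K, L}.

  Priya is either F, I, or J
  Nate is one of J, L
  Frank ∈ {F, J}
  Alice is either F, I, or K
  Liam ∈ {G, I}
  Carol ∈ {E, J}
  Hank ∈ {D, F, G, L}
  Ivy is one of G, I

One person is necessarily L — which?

Nate

Among the 8 variables, D fits only Hank (and all 8 values in {D, E, F, G, I, J, K, L} must be used), so Hank = D.
The 7 still-open variables draw from only 7 values {E, F, G, I, J, K, L}, so each is used; only Carol can be E, hence Carol = E.
The 6 still-open variables draw from only 6 values {F, G, I, J, K, L}, so each is used; only Alice can be K, hence Alice = K.
The 5 still-open variables draw from only 5 values {F, G, I, J, L}, so each is used; only Nate can be L, hence Nate = L.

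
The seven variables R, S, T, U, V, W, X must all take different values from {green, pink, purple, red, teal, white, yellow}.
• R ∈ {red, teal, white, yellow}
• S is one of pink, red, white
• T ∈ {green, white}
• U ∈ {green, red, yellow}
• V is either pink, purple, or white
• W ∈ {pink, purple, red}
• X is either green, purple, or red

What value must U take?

yellow

Among the 7 variables, teal fits only R (and all 7 values in {green, pink, purple, red, teal, white, yellow} must be used), so R = teal.
The 6 still-open variables draw from only 6 values {green, pink, purple, red, white, yellow}, so each is used; only U can be yellow, hence U = yellow.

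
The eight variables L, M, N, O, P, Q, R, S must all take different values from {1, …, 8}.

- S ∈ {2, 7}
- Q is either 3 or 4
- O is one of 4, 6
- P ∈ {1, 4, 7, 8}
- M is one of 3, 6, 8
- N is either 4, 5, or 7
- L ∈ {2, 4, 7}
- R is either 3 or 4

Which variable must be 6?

The 8 variables draw from only 8 values {1, 2, 3, 4, 5, 6, 7, 8}, so each is used; only P can be 1, hence P = 1.
The 7 still-open variables together cover exactly {2, 3, 4, 5, 6, 7, 8} — 7 values for 7 variables — and 5 appears only in N's list, so N = 5.
The 6 still-open variables together cover exactly {2, 3, 4, 6, 7, 8} — 6 values for 6 variables — and 8 appears only in M's list, so M = 8.
The 5 still-open variables draw from only 5 values {2, 3, 4, 6, 7}, so each is used; only O can be 6, hence O = 6.

O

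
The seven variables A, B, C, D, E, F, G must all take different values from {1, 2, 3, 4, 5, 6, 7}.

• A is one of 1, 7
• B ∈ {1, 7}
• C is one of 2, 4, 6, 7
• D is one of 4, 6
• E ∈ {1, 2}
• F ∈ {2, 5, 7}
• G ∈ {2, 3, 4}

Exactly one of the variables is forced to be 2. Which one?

Among the 7 variables, 3 fits only G (and all 7 values in {1, 2, 3, 4, 5, 6, 7} must be used), so G = 3.
Among the 6 still-open variables, 5 fits only F (and all 6 values in {1, 2, 4, 5, 6, 7} must be used), so F = 5.
A and B between them cover only {1, 7} — a naked pair. Remove those values from C, E.
So 2 goes to E.

E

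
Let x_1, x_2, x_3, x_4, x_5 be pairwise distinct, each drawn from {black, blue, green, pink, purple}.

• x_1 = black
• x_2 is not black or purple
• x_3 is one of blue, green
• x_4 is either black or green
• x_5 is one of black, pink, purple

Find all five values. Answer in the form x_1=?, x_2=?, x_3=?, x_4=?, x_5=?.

x_1=black, x_2=pink, x_3=blue, x_4=green, x_5=purple

x_1's domain is down to {black}, so x_1 = black. Strike black from x_4, x_5.
x_4's domain is down to {green}, so x_4 = green. Strike green from x_2, x_3.
x_3 has just one choice, so x_3 = blue. Eliminate blue elsewhere: x_2.
x_2 has just one choice, so x_2 = pink. Strike pink from x_5.
x_5's domain is down to {purple}, so x_5 = purple.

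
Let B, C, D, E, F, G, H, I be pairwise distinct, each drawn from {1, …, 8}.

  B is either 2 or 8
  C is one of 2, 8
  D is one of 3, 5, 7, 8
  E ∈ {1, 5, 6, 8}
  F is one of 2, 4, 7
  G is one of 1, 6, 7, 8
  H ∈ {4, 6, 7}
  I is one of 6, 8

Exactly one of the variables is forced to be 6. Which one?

I

Among the 8 variables, 3 fits only D (and all 8 values in {1, 2, 3, 4, 5, 6, 7, 8} must be used), so D = 3.
The 7 still-open variables draw from only 7 values {1, 2, 4, 5, 6, 7, 8}, so each is used; only E can be 5, hence E = 5.
Among the 6 still-open variables, 1 fits only G (and all 6 values in {1, 2, 4, 6, 7, 8} must be used), so G = 1.
B and C share exactly the 2 values {2, 8}; by pigeonhole those values go to them, so strike 2, 8 from F, I.
So 6 goes to I.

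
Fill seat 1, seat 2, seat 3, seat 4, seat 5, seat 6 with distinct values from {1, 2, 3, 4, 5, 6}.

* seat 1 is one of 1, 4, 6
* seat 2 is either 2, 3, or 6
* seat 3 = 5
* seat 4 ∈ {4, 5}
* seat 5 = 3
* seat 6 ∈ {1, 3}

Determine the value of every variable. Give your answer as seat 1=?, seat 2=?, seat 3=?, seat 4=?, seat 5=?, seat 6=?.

seat 3's domain is down to {5}, so seat 3 = 5. Remove 5 from seat 4.
seat 4's domain is down to {4}, so seat 4 = 4. Remove 4 from seat 1.
seat 5 has just one choice, so seat 5 = 3. Eliminate 3 elsewhere: seat 2, seat 6.
seat 6 has just one choice, so seat 6 = 1. Remove 1 from seat 1.
seat 1 has just one choice, so seat 1 = 6. So seat 2 can't be 6.
seat 2's domain is down to {2}, so seat 2 = 2.

seat 1=6, seat 2=2, seat 3=5, seat 4=4, seat 5=3, seat 6=1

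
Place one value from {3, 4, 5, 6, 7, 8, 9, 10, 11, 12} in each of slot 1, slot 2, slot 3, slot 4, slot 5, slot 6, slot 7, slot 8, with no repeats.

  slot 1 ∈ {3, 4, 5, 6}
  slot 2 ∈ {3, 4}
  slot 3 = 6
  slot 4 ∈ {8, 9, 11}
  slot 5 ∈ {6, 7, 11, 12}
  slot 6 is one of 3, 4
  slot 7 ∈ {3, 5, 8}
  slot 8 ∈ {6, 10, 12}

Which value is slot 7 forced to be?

8

slot 3 must be 6 (only option left). So slot 1, slot 5, slot 8 can't be 6.
slot 2 and slot 6 share exactly the 2 values {3, 4}; by pigeonhole those values go to them, so strike 3, 4 from slot 1, slot 7.
slot 1 has just one choice, so slot 1 = 5. Strike 5 from slot 7.
So slot 7 = 8.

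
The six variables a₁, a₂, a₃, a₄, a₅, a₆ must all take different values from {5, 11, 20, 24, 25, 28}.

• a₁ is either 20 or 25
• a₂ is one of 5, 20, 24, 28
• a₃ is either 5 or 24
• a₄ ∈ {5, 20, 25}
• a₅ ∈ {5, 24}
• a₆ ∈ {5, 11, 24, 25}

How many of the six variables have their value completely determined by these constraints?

2

The 6 variables together cover exactly {5, 11, 20, 24, 25, 28} — 6 values for 6 variables — and 11 appears only in a₆'s list, so a₆ = 11.
Among the 5 still-open variables, 28 fits only a₂ (and all 5 values in {5, 20, 24, 25, 28} must be used), so a₂ = 28.
a₃ and a₅ share exactly the 2 values {5, 24}; by pigeonhole those values go to them, so strike 5, 24 from a₄.
Determined: a₂=28, a₆=11. The other variables each still have more than one consistent value. That makes 2.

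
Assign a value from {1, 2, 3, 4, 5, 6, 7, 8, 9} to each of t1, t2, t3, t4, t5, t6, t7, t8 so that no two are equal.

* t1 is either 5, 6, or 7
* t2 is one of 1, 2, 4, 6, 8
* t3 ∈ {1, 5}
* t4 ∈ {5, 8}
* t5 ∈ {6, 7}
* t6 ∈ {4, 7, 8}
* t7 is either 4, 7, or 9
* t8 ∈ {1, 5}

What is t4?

Among the 8 variables, 2 fits only t2 (and all 8 values in {1, 2, 4, 5, 6, 7, 8, 9} must be used), so t2 = 2.
The 7 still-open variables together cover exactly {1, 4, 5, 6, 7, 8, 9} — 7 values for 7 variables — and 9 appears only in t7's list, so t7 = 9.
The 6 still-open variables together cover exactly {1, 4, 5, 6, 7, 8} — 6 values for 6 variables — and 4 appears only in t6's list, so t6 = 4.
The 5 still-open variables draw from only 5 values {1, 5, 6, 7, 8}, so each is used; only t4 can be 8, hence t4 = 8.

8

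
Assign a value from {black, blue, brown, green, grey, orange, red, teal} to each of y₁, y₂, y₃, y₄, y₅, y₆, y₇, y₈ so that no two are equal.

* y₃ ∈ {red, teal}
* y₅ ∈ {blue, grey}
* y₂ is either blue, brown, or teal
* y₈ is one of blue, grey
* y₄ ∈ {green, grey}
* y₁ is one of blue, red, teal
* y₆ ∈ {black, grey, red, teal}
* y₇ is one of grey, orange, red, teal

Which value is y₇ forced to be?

orange

Among the 8 variables, black fits only y₆ (and all 8 values in {black, blue, brown, green, grey, orange, red, teal} must be used), so y₆ = black.
Among the 7 still-open variables, brown fits only y₂ (and all 7 values in {blue, brown, green, grey, orange, red, teal} must be used), so y₂ = brown.
Among the 6 still-open variables, green fits only y₄ (and all 6 values in {blue, green, grey, orange, red, teal} must be used), so y₄ = green.
The 5 still-open variables draw from only 5 values {blue, grey, orange, red, teal}, so each is used; only y₇ can be orange, hence y₇ = orange.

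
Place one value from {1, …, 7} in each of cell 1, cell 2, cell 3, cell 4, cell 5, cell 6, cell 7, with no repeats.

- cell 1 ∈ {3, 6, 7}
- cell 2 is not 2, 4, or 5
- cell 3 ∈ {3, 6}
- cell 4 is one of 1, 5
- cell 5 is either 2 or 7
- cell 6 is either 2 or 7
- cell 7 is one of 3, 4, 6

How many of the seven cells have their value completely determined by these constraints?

The 7 variables draw from only 7 values {1, 2, 3, 4, 5, 6, 7}, so each is used; only cell 7 can be 4, hence cell 7 = 4.
Among the 6 still-open variables, 5 fits only cell 4 (and all 6 values in {1, 2, 3, 5, 6, 7} must be used), so cell 4 = 5.
Among the 5 still-open variables, 1 fits only cell 2 (and all 5 values in {1, 2, 3, 6, 7} must be used), so cell 2 = 1.
cell 5 and cell 6 between them cover only {2, 7} — a naked pair. Remove those values from cell 1.
Determined: cell 2=1, cell 4=5, cell 7=4. The other cells each still have more than one consistent value. That makes 3.

3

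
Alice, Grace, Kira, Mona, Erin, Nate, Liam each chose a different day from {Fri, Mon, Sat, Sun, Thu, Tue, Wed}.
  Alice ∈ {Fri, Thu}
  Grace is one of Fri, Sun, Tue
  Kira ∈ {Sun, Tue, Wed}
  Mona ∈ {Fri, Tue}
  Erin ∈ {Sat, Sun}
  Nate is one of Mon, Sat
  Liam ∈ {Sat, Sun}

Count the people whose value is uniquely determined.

3

The 7 variables together cover exactly {Fri, Mon, Sat, Sun, Thu, Tue, Wed} — 7 values for 7 variables — and Mon appears only in Nate's list, so Nate = Mon.
Among the 6 still-open variables, Thu fits only Alice (and all 6 values in {Fri, Sat, Sun, Thu, Tue, Wed} must be used), so Alice = Thu.
The 5 still-open variables together cover exactly {Fri, Sat, Sun, Tue, Wed} — 5 values for 5 variables — and Wed appears only in Kira's list, so Kira = Wed.
Erin and Liam between them cover only {Sat, Sun} — a naked pair. Remove those values from Grace.
Determined: Alice=Thu, Kira=Wed, Nate=Mon. The other people each still have more than one consistent value. That makes 3.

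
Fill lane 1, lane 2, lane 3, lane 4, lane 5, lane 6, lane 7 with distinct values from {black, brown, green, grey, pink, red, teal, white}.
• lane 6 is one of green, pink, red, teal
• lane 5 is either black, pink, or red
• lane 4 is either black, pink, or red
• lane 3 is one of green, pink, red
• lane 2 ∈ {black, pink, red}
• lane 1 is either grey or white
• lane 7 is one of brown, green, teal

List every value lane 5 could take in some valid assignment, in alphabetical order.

lane 2, lane 4, lane 5 between them cover only {black, pink, red} — a naked triple. Remove those values from lane 3, lane 6.
lane 3 has just one choice, so lane 3 = green. Eliminate green elsewhere: lane 6, lane 7.
lane 6's domain is down to {teal}, so lane 6 = teal. So lane 7 can't be teal.
lane 7's domain is down to {brown}, so lane 7 = brown.
No further eliminations apply; lane 5 can still be any of black, pink, red.

black, pink, red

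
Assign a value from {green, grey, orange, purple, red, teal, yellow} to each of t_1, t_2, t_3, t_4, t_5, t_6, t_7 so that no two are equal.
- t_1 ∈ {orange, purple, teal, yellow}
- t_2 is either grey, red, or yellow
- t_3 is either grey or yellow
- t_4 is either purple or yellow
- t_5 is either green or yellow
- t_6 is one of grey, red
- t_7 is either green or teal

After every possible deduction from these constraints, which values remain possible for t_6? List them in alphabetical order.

The 7 variables draw from only 7 values {green, grey, orange, purple, red, teal, yellow}, so each is used; only t_1 can be orange, hence t_1 = orange.
The 6 still-open variables together cover exactly {green, grey, purple, red, teal, yellow} — 6 values for 6 variables — and purple appears only in t_4's list, so t_4 = purple.
The 5 still-open variables draw from only 5 values {green, grey, red, teal, yellow}, so each is used; only t_7 can be teal, hence t_7 = teal.
The 4 still-open variables draw from only 4 values {green, grey, red, yellow}, so each is used; only t_5 can be green, hence t_5 = green.
No further eliminations apply; t_6 can still be any of grey, red.

grey, red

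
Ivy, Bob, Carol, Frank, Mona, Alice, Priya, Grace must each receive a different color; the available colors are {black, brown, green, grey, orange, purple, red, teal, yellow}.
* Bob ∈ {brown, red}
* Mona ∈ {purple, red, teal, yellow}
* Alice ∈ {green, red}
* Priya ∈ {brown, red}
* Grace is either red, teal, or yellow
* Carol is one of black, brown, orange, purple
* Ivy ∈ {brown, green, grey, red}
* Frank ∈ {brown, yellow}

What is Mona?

purple

Bob and Priya share exactly the 2 values {brown, red}; by pigeonhole those values go to them, so strike brown, red from Ivy, Carol, Frank, Mona, Alice, Grace.
Frank has just one choice, so Frank = yellow. Remove yellow from Mona, Grace.
Alice must be green (only option left). Strike green from Ivy.
Grace has just one choice, so Grace = teal. Strike teal from Mona.
So Mona = purple.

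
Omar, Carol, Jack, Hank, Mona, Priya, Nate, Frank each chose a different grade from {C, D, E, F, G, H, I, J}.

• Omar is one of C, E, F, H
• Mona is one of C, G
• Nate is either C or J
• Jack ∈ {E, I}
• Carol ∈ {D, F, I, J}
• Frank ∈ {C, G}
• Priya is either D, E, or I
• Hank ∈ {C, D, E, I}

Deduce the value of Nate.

J

Among the 8 variables, H fits only Omar (and all 8 values in {C, D, E, F, G, H, I, J} must be used), so Omar = H.
Among the 7 still-open variables, F fits only Carol (and all 7 values in {C, D, E, F, G, I, J} must be used), so Carol = F.
The 6 still-open variables together cover exactly {C, D, E, G, I, J} — 6 values for 6 variables — and J appears only in Nate's list, so Nate = J.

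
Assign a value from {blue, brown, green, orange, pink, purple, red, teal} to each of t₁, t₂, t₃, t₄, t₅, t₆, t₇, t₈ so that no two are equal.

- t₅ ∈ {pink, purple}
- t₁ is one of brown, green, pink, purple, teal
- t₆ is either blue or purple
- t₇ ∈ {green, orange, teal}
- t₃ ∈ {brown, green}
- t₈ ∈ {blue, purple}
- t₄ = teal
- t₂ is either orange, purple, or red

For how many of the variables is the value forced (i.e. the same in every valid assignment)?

4

t₄ must be teal (only option left). Eliminate teal elsewhere: t₁, t₇.
The 7 still-open variables together cover exactly {blue, brown, green, orange, pink, purple, red} — 7 values for 7 variables — and red appears only in t₂'s list, so t₂ = red.
The 6 still-open variables draw from only 6 values {blue, brown, green, orange, pink, purple}, so each is used; only t₇ can be orange, hence t₇ = orange.
The 2 variables t₆ and t₈ are confined to {blue, purple}, which locks those values in; drop them from t₁, t₅.
t₅'s domain is down to {pink}, so t₅ = pink. Strike pink from t₁.
Determined: t₂=red, t₄=teal, t₅=pink, t₇=orange. The other variables each still have more than one consistent value. That makes 4.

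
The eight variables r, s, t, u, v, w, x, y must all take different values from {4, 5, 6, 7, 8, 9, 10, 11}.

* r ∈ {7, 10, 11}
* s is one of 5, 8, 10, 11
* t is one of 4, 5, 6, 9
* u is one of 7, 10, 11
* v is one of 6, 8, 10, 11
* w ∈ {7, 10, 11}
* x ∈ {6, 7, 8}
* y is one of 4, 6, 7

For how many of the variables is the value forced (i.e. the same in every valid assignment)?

3

Among the 8 variables, 9 fits only t (and all 8 values in {4, 5, 6, 7, 8, 9, 10, 11} must be used), so t = 9.
The 7 still-open variables together cover exactly {4, 5, 6, 7, 8, 10, 11} — 7 values for 7 variables — and 4 appears only in y's list, so y = 4.
The 6 still-open variables draw from only 6 values {5, 6, 7, 8, 10, 11}, so each is used; only s can be 5, hence s = 5.
r, u, w share exactly the 3 values {7, 10, 11}; by pigeonhole those values go to them, so strike 7, 10, 11 from v, x.
Determined: s=5, t=9, y=4. The other variables each still have more than one consistent value. That makes 3.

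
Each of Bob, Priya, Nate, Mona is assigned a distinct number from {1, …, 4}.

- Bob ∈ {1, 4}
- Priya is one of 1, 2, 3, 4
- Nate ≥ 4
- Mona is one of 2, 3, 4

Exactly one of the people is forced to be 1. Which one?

Bob

Nate must be 4 (only option left). Strike 4 from Bob, Priya, Mona.
So 1 goes to Bob.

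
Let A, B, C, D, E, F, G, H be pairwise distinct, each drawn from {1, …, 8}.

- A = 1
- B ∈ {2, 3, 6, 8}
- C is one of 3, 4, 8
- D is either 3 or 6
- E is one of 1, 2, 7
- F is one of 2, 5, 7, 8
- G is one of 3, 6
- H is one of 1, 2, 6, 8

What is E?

A must be 1 (only option left). Eliminate 1 elsewhere: E, H.
The 7 still-open variables draw from only 7 values {2, 3, 4, 5, 6, 7, 8}, so each is used; only C can be 4, hence C = 4.
Among the 6 still-open variables, 5 fits only F (and all 6 values in {2, 3, 5, 6, 7, 8} must be used), so F = 5.
Among the 5 still-open variables, 7 fits only E (and all 5 values in {2, 3, 6, 7, 8} must be used), so E = 7.

7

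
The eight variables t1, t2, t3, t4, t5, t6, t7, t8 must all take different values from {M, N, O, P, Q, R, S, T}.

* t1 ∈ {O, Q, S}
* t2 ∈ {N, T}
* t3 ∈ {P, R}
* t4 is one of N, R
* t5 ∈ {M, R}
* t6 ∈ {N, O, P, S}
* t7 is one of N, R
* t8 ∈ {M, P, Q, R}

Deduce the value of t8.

Q

Among the 8 variables, T fits only t2 (and all 8 values in {M, N, O, P, Q, R, S, T} must be used), so t2 = T.
t4 and t7 between them cover only {N, R} — a naked pair. Remove those values from t3, t5, t6, t8.
t3 must be P (only option left). So t6, t8 can't be P.
That leaves t5 = M. Eliminate M elsewhere: t8.
So t8 = Q.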